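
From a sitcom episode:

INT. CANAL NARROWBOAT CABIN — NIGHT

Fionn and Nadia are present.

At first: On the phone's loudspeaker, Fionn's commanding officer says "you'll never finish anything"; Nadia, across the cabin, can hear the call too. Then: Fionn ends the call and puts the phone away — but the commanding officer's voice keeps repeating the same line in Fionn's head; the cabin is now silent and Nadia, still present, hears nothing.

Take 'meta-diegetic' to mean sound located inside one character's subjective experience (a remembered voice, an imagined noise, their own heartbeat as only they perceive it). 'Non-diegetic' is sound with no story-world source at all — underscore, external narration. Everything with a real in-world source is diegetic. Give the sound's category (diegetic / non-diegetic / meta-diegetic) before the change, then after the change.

diegetic, meta-diegetic

Before the change: the loudspeaker is an in-world source; both Fionn and Nadia hear the call → diegetic.
After the change: with the phone off, the voice continues only as Fionn's private mental replay — Nadia can't hear it → meta-diegetic.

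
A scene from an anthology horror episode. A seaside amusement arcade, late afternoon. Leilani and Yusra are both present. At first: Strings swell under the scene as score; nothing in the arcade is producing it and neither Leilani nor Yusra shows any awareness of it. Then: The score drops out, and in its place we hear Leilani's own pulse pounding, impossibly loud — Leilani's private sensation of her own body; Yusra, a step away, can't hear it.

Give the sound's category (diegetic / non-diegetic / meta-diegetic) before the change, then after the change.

Before the change: underscore with no in-world source, inaudible to the characters → non-diegetic.
After the change: the body sound is Leilani's subjective perception alone — Yusra can't hear it → meta-diegetic.

non-diegetic, meta-diegetic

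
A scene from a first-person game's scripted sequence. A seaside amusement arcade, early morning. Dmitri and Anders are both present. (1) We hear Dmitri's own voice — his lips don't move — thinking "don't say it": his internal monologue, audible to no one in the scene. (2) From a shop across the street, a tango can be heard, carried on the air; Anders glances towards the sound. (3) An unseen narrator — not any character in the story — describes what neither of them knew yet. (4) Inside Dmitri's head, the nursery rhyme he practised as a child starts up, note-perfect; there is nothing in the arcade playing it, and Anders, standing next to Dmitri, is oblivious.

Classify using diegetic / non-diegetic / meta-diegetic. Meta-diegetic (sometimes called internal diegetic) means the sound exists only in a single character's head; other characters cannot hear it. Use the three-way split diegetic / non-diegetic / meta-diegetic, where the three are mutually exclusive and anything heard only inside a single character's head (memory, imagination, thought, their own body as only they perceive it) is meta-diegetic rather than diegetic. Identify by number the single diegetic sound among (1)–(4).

2

(1) is meta-diegetic: internal monologue — inside Dmitri's mind, not spoken into the scene.
Sound (2): the music has an off-screen but real-world source and a character hears it, so diegetic.
Sound (3): the narrator exists outside the story world, addressing only the audience, so non-diegetic.
Sound (4): it lives in Dmitri's subjectivity, not in the arcade, so meta-diegetic.
Only (2) is diegetic.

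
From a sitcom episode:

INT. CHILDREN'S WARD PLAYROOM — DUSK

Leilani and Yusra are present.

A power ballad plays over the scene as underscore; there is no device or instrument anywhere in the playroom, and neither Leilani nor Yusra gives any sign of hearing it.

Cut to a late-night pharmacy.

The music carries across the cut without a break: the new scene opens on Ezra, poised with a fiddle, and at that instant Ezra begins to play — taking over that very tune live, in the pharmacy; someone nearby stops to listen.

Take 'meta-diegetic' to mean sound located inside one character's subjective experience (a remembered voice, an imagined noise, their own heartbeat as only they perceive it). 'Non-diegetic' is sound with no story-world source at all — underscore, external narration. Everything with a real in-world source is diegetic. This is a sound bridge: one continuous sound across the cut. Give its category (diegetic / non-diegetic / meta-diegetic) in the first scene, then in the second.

Scene one: there's no in-world source anywhere and no character hears it — underscore for the audience only → non-diegetic.
Scene two: from the moment Ezra starts playing, the tune is being performed on a fiddle inside the story world and another character hears it → diegetic.

non-diegetic, diegetic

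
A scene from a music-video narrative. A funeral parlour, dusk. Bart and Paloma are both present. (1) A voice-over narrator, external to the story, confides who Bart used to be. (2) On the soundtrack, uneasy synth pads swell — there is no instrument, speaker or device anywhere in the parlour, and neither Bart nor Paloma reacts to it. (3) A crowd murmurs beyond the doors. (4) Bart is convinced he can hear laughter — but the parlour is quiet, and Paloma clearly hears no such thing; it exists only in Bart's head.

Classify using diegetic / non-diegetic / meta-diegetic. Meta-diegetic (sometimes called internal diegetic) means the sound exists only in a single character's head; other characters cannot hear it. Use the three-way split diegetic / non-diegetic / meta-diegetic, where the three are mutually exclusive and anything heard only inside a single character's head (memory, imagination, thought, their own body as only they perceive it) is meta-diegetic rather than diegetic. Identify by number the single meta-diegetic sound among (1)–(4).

4

(1) is non-diegetic: external voice-over — not a character, not heard by anyone in the scene.
Sound (2): nothing in the parlour produces it and the characters don't hear it — pure soundtrack, so non-diegetic.
(3) ambient/room sound belonging to the story's physical space → diegetic.
(4) Bart alone 'hears' it — an imagined sound, not present in the space → meta-diegetic.
Only (4) is meta-diegetic.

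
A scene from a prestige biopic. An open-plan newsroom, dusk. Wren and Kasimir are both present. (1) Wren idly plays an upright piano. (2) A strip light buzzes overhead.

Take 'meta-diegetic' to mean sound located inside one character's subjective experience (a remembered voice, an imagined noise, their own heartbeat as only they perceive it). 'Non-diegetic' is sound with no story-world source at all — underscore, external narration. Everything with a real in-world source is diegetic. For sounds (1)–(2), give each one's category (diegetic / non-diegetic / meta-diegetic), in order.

(1) is diegetic: a character is playing an upright piano on screen.
Sound (2): it's the actual ambient sound of the location, so diegetic.

diegetic, diegetic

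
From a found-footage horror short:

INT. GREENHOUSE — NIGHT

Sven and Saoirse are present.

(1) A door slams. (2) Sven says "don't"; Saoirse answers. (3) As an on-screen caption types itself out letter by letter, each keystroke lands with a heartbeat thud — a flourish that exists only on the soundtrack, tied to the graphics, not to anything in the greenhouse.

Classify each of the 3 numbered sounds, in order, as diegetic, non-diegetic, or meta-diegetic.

Sound (1): the sound comes from a door physically present in the location, so diegetic.
(2) is diegetic: Sven is a character speaking aloud in the scene.
Sound (3): it accompanies on-screen graphics, not anything inside the story world, so non-diegetic.

diegetic, diegetic, non-diegetic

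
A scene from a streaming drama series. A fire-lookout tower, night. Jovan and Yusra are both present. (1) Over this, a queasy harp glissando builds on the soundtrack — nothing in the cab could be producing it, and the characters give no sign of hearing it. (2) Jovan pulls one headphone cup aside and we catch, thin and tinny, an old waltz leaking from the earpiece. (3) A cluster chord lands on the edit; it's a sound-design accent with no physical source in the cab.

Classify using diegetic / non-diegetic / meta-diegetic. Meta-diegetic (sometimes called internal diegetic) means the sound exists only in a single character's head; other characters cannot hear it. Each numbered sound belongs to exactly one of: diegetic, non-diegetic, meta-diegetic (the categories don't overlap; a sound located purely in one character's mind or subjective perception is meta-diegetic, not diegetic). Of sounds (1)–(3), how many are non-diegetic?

2

(1) score with no on-screen or off-screen source; it exists for the audience alone → non-diegetic.
(2) the earpiece is a real device on Jovan's head — source music → diegetic.
(3) is non-diegetic: it's a sound-design accent with no in-world source; no one in the scene can hear it.
So 2 of the 3 are non-diegetic: (1), (3).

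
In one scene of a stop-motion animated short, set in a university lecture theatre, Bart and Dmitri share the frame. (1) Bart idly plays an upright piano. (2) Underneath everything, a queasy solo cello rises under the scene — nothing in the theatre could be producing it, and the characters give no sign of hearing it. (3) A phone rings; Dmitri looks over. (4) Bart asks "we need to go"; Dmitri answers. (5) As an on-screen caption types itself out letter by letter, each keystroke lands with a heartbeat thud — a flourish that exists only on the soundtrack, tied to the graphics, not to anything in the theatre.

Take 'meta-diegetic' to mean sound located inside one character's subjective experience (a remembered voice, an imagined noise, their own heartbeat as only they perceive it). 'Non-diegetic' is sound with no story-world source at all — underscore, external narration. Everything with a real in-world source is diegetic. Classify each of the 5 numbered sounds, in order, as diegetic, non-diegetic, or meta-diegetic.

(1) the instrument and the performer are both in the scene → diegetic.
(2) nothing in the theatre produces it and the characters don't hear it — pure soundtrack → non-diegetic.
(3) is diegetic: the sound comes from a phone physically present in the location.
(4) is diegetic: spoken by a character present in the story world.
(5) is non-diegetic: it accompanies on-screen graphics, not anything inside the story world.

diegetic, non-diegetic, diegetic, diegetic, non-diegetic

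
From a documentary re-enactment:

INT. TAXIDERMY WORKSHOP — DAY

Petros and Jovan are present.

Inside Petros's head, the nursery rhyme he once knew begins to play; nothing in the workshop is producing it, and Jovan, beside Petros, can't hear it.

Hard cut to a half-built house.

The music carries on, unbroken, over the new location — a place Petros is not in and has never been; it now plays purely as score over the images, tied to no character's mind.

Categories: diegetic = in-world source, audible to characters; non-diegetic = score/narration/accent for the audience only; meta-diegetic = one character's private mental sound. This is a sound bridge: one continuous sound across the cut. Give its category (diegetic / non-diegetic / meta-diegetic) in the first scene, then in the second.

Scene one: the music exists only inside Petros's mind; Jovan can't hear it → meta-diegetic.
Scene two: it's detached from Petros entirely and plays over unrelated images with no in-world source — conventional underscore → non-diegetic.

meta-diegetic, non-diegetic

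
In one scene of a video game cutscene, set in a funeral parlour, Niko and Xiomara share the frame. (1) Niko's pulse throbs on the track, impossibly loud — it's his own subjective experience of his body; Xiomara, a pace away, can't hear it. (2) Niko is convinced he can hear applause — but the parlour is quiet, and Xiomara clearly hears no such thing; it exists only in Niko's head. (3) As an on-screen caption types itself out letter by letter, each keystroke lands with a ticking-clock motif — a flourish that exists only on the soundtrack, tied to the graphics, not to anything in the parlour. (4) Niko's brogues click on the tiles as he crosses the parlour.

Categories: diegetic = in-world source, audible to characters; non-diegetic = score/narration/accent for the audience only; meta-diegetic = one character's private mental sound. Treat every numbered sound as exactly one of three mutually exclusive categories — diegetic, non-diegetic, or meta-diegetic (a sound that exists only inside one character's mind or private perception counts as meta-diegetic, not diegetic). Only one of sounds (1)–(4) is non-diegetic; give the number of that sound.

(1) it's Niko's internal bodily sensation rendered as sound; only Niko 'hears' it → meta-diegetic.
(2) Niko alone 'hears' it — an imagined sound, not present in the space → meta-diegetic.
Sound (3): sound married to a title/caption — outside the diegesis by definition, so non-diegetic.
(4) is diegetic: it's the physical sound of Niko moving in the space.
Only (3) is non-diegetic.

3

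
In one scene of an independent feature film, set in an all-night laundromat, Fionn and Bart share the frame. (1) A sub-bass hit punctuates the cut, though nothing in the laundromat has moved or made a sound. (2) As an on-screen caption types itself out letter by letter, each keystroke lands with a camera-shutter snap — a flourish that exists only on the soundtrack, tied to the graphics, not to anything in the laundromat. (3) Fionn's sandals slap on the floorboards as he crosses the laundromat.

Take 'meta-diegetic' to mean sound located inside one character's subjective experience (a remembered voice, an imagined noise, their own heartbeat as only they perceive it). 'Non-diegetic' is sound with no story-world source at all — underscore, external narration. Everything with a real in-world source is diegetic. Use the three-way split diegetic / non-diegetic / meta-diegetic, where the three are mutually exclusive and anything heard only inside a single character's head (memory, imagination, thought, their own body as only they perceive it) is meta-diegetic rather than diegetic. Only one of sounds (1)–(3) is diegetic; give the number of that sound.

(1) nothing in the scene produces it; it's an accent added for the audience → non-diegetic.
Sound (2): the caption isn't part of the story world, so neither is the sound tied to it, so non-diegetic.
Sound (3): it's the physical sound of Fionn moving in the space, so diegetic.
Only (3) is diegetic.

3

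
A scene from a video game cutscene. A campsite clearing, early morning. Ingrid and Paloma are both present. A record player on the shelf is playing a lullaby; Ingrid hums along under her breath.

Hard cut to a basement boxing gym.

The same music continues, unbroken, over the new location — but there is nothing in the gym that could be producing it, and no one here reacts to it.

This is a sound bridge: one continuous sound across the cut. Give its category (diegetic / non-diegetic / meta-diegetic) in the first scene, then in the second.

Scene one: a record player is an on-screen source and Ingrid reacts to it → diegetic.
Scene two: there is no source in the gym and no one hears it — it's now underscore → non-diegetic.

diegetic, non-diegetic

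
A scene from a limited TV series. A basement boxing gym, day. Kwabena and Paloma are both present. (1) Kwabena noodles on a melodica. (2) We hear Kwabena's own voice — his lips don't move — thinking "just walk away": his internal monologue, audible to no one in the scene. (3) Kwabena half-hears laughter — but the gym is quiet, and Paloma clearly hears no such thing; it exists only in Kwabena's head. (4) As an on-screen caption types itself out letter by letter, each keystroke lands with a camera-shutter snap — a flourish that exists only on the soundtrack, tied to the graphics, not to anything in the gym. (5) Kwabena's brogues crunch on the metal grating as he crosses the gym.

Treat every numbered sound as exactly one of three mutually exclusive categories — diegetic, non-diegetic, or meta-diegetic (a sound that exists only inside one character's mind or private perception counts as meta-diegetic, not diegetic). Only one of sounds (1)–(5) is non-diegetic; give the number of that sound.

4

(1) the instrument and the performer are both in the scene → diegetic.
Sound (2): it's Kwabena's unspoken thought, heard only by the audience via his subjectivity, so meta-diegetic.
(3) the sound is imagined by Kwabena; nothing in the story world is producing it and Paloma can't hear it → meta-diegetic.
(4) the caption isn't part of the story world, so neither is the sound tied to it → non-diegetic.
Sound (5): it's the physical sound of Kwabena moving in the space, so diegetic.
Only (4) is non-diegetic.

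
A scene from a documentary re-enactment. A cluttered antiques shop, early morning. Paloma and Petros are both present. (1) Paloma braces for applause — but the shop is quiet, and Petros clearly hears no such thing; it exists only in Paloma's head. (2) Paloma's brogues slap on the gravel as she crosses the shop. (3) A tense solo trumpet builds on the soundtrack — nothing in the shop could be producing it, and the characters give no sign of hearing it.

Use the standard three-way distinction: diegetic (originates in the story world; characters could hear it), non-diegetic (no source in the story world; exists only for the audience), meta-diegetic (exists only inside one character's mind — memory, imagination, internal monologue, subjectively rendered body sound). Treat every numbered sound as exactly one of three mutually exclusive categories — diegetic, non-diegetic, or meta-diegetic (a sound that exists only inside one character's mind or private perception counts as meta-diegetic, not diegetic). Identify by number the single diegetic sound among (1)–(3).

Sound (1): Paloma alone 'hears' it — an imagined sound, not present in the space, so meta-diegetic.
Sound (2): it's the physical sound of Paloma moving in the space, so diegetic.
Sound (3): it has no source in the story world and no character can hear it — it's underscore, so non-diegetic.
Only (2) is diegetic.

2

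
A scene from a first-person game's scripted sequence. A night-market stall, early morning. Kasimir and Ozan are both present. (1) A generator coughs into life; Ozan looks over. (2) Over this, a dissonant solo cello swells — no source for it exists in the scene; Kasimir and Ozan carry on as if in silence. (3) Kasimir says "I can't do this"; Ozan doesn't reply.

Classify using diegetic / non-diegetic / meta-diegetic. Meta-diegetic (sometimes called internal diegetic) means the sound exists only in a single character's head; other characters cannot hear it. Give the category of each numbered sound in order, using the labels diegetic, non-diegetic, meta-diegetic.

diegetic, non-diegetic, diegetic

Sound (1): an in-world source (a generator); characters could hear it, so diegetic.
(2) is non-diegetic: score with no on-screen or off-screen source; it exists for the audience alone.
(3) spoken by a character present in the story world → diegetic.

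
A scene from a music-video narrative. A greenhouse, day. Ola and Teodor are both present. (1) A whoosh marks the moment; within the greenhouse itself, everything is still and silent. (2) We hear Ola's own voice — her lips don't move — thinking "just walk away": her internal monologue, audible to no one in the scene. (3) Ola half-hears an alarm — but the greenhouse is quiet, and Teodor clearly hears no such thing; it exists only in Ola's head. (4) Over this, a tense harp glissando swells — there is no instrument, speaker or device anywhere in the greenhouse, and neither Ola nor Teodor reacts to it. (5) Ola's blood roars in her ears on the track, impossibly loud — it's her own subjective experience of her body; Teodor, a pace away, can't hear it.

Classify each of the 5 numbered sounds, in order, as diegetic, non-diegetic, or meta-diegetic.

Sound (1): nothing in the scene produces it; it's an accent added for the audience, so non-diegetic.
Sound (2): Ola's thought-voice: a private mental sound no other character can hear, so meta-diegetic.
Sound (3): subjective to Ola: the greenhouse is silent and Teodor hears nothing, so meta-diegetic.
Sound (4): score with no on-screen or off-screen source; it exists for the audience alone, so non-diegetic.
(5) is meta-diegetic: it's Ola's internal bodily sensation rendered as sound; only Ola 'hears' it.

non-diegetic, meta-diegetic, meta-diegetic, non-diegetic, meta-diegetic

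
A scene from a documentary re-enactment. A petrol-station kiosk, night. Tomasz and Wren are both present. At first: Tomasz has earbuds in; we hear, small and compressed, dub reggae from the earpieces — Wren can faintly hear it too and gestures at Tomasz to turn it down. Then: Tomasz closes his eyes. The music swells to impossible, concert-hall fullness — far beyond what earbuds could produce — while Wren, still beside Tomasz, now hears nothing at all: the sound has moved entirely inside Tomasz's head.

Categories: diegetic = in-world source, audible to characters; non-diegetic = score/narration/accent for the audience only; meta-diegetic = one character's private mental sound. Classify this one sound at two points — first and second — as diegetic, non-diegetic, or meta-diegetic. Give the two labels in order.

diegetic, meta-diegetic

First: the earbuds are a physical source both characters can hear → diegetic.
Second: the music now exists only as Tomasz's subjective experience; Wren can no longer hear it → meta-diegetic.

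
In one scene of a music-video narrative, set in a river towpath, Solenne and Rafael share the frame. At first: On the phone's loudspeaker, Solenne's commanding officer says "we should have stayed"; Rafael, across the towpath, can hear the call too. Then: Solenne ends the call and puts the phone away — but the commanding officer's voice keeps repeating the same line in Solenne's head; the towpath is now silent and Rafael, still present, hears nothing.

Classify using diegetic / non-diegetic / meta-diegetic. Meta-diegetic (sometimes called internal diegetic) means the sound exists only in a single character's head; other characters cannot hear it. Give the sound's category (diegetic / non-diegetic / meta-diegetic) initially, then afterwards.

diegetic, meta-diegetic

Initially: the loudspeaker is an in-world source; both Solenne and Rafael hear the call → diegetic.
Afterwards: with the phone off, the voice continues only as Solenne's private mental replay — Rafael can't hear it → meta-diegetic.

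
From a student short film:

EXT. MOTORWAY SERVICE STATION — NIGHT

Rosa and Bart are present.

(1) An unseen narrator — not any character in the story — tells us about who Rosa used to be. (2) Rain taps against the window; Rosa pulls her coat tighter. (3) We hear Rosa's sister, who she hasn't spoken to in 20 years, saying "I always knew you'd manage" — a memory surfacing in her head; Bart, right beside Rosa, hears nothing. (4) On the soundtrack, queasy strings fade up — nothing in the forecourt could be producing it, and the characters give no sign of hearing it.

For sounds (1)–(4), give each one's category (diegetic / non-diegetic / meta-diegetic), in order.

non-diegetic, diegetic, meta-diegetic, non-diegetic

Sound (1): the narrator exists outside the story world, addressing only the audience, so non-diegetic.
(2) is diegetic: rain is part of the location's real environment.
(3) is meta-diegetic: a remembered line, private to Rosa — not present in the room, not audible to Bart.
(4) is non-diegetic: nothing in the forecourt produces it and the characters don't hear it — pure soundtrack.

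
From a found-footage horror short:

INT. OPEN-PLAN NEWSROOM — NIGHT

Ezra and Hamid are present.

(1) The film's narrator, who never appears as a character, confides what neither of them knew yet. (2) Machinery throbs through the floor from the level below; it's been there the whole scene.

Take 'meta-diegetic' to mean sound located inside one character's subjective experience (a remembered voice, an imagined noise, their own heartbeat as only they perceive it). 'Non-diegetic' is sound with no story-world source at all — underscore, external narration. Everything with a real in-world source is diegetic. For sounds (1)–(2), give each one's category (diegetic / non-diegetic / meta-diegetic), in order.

non-diegetic, diegetic

(1) external voice-over — not a character, not heard by anyone in the scene → non-diegetic.
Sound (2): machinery is part of the location's real environment, so diegetic.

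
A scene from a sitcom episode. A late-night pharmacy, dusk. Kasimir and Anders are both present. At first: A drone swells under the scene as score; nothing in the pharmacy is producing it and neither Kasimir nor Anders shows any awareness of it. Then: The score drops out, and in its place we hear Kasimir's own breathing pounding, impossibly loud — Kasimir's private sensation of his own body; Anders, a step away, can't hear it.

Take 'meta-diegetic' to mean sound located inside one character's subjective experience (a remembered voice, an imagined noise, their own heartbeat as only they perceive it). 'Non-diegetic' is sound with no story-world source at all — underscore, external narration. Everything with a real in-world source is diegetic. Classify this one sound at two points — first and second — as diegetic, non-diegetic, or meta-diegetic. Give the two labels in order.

non-diegetic, meta-diegetic

First: underscore with no in-world source, inaudible to the characters → non-diegetic.
Second: the body sound is Kasimir's subjective perception alone — Anders can't hear it → meta-diegetic.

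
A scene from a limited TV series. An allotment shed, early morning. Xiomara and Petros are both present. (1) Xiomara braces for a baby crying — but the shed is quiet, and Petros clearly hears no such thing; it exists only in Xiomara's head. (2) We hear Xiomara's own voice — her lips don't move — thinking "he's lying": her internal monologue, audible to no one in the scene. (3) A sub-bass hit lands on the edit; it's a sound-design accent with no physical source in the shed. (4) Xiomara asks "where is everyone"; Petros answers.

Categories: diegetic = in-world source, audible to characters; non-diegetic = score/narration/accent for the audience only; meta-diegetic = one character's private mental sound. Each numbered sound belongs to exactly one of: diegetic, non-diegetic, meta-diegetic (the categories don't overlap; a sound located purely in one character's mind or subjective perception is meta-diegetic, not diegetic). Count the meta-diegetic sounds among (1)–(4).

(1) Xiomara alone 'hears' it — an imagined sound, not present in the space → meta-diegetic.
(2) internal monologue — inside Xiomara's mind, not spoken into the scene → meta-diegetic.
Sound (3): nothing in the scene produces it; it's an accent added for the audience, so non-diegetic.
(4) spoken by a character present in the story world → diegetic.
So 2 of the 4 are meta-diegetic: (1), (2).

2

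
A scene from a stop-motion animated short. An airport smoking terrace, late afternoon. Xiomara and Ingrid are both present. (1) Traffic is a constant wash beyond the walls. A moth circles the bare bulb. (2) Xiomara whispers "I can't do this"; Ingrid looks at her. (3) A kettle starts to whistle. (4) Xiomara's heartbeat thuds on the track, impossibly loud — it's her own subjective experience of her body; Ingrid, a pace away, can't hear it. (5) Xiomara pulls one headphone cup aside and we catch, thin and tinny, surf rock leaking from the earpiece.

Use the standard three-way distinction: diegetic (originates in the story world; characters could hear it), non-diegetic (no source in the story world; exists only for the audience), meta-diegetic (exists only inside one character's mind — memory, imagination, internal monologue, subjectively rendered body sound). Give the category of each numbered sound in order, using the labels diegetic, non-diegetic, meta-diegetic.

(1) is diegetic: ambient/room sound belonging to the story's physical space.
(2) on-screen dialogue — Xiomara speaks and Ingrid is there to hear → diegetic.
(3) is diegetic: an in-world source (a kettle); characters could hear it.
(4) is meta-diegetic: point-of-audition from inside Xiomara's body; not a sound in the room.
(5) the earpiece is a real device on Xiomara's head — source music → diegetic.

diegetic, diegetic, diegetic, meta-diegetic, diegetic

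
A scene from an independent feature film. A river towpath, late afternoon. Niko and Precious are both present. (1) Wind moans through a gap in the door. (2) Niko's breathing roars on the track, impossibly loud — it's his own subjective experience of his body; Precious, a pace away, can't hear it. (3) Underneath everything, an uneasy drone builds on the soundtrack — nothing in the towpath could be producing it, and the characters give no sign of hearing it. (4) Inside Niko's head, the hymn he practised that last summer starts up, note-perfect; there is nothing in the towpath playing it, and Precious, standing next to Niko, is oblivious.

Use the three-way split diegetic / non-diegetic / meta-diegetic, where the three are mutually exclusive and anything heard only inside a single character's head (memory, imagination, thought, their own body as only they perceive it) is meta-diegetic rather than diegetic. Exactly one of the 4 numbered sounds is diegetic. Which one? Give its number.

1

(1) wind is part of the location's real environment → diegetic.
(2) is meta-diegetic: a subjective body sound — Niko's private perception, inaudible to Precious.
Sound (3): it has no source in the story world and no character can hear it — it's underscore, so non-diegetic.
Sound (4): it lives in Niko's subjectivity, not in the towpath, so meta-diegetic.
Only (1) is diegetic.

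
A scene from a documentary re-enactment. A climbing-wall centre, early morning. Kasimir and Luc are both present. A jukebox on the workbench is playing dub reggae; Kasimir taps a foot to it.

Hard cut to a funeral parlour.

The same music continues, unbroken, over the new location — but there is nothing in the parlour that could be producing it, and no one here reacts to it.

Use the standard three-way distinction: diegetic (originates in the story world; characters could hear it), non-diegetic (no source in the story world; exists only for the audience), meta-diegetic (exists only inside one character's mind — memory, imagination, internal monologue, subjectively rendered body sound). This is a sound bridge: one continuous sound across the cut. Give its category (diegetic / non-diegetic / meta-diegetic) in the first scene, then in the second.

Scene one: a jukebox is an on-screen source and Kasimir reacts to it → diegetic.
Scene two: there is no source in the parlour and no one hears it — it's now underscore → non-diegetic.

diegetic, non-diegetic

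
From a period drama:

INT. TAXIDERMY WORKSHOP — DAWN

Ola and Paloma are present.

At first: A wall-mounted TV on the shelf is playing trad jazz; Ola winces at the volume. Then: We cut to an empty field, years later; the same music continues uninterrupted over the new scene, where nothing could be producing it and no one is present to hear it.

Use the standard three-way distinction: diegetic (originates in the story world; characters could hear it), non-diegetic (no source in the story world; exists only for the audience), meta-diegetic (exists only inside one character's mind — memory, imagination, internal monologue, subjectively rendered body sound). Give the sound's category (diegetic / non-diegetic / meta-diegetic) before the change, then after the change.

Before the change: a wall-mounted TV is a real in-scene source and Ola reacts to it → diegetic.
After the change: there is no longer any in-world source and no one can hear it — it has become underscore → non-diegetic.

diegetic, non-diegetic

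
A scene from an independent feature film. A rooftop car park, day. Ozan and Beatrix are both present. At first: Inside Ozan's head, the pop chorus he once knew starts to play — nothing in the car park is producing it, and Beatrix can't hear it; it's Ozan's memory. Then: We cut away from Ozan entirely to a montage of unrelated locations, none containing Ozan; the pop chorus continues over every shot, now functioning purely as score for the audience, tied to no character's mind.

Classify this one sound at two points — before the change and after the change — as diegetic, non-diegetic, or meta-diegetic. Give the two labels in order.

Before the change: the music lives inside Ozan's mind alone; Beatrix can't hear it → meta-diegetic.
After the change: once it plays over shots Ozan isn't in, detached from any character's subjectivity, it's conventional underscore → non-diegetic.

meta-diegetic, non-diegetic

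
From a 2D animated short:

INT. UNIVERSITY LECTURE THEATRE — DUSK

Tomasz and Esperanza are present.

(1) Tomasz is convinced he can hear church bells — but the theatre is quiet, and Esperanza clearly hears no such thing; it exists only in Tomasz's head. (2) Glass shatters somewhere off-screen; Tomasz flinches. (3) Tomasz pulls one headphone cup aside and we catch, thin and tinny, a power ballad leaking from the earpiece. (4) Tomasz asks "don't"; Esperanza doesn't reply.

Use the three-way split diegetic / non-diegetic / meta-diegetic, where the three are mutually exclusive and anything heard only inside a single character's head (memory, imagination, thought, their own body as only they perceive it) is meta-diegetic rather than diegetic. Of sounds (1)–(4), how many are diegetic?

Sound (1): subjective to Tomasz: the theatre is silent and Esperanza hears nothing, so meta-diegetic.
Sound (2): an in-world source (glass); characters could hear it, so diegetic.
(3) is diegetic: it's leaking from a physical pair of headphones in the scene.
(4) on-screen dialogue — Tomasz speaks and Esperanza is there to hear → diegetic.
Diegetic: (2), (3), (4) — that's 3.

3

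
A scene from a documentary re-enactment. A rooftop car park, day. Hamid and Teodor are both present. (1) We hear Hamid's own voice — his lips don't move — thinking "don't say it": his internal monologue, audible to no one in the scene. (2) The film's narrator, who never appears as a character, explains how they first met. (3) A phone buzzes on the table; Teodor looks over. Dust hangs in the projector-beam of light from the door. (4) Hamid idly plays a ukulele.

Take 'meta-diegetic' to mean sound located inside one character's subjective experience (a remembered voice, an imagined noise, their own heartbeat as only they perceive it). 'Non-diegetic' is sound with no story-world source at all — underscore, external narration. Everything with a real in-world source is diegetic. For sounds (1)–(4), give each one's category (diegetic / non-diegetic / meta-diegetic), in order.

Sound (1): internal monologue — inside Hamid's mind, not spoken into the scene, so meta-diegetic.
(2) commentary laid over the scene from outside the fiction → non-diegetic.
(3) is diegetic: a phone is a real object/event in the scene's world.
(4) Hamid is producing the music live, in the story world → diegetic.

meta-diegetic, non-diegetic, diegetic, diegetic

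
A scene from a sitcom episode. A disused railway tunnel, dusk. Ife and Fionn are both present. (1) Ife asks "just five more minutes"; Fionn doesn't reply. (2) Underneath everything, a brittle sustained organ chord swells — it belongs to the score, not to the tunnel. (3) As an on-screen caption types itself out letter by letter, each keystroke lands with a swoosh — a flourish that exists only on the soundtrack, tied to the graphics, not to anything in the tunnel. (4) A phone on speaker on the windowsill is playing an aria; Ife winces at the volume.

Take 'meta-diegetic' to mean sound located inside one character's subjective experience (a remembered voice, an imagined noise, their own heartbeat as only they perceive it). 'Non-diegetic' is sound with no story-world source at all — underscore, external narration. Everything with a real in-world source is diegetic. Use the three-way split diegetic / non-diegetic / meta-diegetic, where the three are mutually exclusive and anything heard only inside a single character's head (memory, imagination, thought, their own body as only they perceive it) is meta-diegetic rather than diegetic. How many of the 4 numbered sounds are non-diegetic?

2

(1) is diegetic: on-screen dialogue — Ife speaks and Fionn is there to hear.
Sound (2): score with no on-screen or off-screen source; it exists for the audience alone, so non-diegetic.
(3) is non-diegetic: sound married to a title/caption — outside the diegesis by definition.
(4) source music from a phone on speaker, which exists in the story world → diegetic.
Non-diegetic: (2), (3) — that's 2.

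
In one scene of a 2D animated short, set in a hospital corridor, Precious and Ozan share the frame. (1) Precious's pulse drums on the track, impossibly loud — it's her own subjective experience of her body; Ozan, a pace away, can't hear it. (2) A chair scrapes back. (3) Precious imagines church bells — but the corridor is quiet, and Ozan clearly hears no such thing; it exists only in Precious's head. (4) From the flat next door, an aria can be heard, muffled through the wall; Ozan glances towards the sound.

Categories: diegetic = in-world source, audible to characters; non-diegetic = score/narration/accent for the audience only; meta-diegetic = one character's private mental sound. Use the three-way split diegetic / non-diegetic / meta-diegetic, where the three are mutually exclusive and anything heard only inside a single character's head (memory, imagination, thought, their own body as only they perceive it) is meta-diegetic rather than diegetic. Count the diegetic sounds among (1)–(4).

(1) is meta-diegetic: it's Precious's internal bodily sensation rendered as sound; only Precious 'hears' it.
(2) an in-world source (a chair); characters could hear it → diegetic.
(3) is meta-diegetic: subjective to Precious: the corridor is silent and Ozan hears nothing.
Sound (4): it's coming from the flat next door — a location within the story world — and Ozan reacts, so diegetic.
So 2 of the 4 are diegetic: (2), (4).

2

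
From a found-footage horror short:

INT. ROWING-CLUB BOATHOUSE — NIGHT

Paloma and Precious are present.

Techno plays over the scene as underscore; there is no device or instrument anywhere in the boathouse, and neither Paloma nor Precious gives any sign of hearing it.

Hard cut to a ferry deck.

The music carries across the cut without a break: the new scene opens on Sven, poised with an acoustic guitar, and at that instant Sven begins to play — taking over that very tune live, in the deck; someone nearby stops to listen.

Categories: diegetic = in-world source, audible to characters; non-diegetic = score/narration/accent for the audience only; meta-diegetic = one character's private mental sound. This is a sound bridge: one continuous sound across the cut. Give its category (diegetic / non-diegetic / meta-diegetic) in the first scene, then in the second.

non-diegetic, diegetic

Scene one: there's no in-world source anywhere and no character hears it — underscore for the audience only → non-diegetic.
Scene two: from the moment Sven starts playing, the tune is being performed on an acoustic guitar inside the story world and another character hears it → diegetic.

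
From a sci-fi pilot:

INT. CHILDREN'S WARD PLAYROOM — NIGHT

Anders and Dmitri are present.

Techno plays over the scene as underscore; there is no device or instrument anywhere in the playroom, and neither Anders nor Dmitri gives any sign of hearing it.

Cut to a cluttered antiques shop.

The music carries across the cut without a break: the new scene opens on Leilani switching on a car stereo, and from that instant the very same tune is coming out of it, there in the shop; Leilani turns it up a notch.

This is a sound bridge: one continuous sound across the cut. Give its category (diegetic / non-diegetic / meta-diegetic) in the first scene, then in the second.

Scene one: there's no in-world source anywhere and no character hears it — underscore for the audience only → non-diegetic.
Scene two: once Leilani turns on a car stereo, the music has a real source in the story world and Leilani reacts to it → diegetic.

non-diegetic, diegetic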